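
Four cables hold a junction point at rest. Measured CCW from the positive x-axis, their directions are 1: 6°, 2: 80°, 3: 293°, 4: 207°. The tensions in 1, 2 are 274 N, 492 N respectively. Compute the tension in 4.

T_4 ≈ 531 N

Resolve: ΣF_x = 274 cos 6° + 492 cos 80° + T_3 cos 293° + T_4 cos 207° = 0.
        ΣF_y = 274 sin 6° + 492 sin 80° + T_3 sin 293° + T_4 sin 207° = 0.
The known terms sum to (357.9, 513.2) N, so 0.3907 T_3 − 0.8910 T_4 = -357.9 and -0.9205 T_3 − 0.4540 T_4 = -513.2.
Solving simultaneously: T_3 = 295.5 N, T_4 = 531.3 N.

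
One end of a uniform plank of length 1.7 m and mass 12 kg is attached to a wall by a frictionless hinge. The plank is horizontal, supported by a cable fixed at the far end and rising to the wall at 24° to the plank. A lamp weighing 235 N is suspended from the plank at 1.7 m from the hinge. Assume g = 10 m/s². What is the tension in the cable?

T ≈ 725 N

Take torques about the hinge: T sin 24° · 1.7 = 12×10×0.85 + 235×1.7 = 501.5 N·m.
So T = 501.5 / (0.4067 × 1.7) = 725.29 N.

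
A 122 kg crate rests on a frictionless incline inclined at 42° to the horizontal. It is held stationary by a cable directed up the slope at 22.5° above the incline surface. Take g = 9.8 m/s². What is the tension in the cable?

T ≈ 866 N

Take axes along and perpendicular to the incline. Weight components: W sin 42° = 800 N down-slope, W cos 42° = 888.5 N into the surface.
Along incline: T cos 22.5° = W sin 42° → T = 865.9 N.
Perpendicular: N = W cos 42° − T sin 22.5° = 557.1 N.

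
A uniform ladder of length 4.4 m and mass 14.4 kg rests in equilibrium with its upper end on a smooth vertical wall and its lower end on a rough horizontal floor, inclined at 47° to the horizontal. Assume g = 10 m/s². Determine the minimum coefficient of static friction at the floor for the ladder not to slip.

μ_min ≈ 0.466

ΣF_y = 0: N_floor = 14.4×10 = 144 N.
Torques about the foot: N_wall · 4.4 sin 47° = 14.4×10×2.2 cos 47° → N_wall = 67.141 N.
ΣF_x = 0: f_floor = N_wall = 67.141 N.
μ_min = f_floor / N_floor = 67.141 / 144 = 0.4663.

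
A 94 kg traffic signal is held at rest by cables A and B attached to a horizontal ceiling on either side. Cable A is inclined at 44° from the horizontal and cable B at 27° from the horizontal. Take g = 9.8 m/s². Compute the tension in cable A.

Weight W = 94 × 9.8 = 921.2 N acts straight down.
Horizontal: T_A cos 44° = T_B cos 27°  →  T_B = 0.8073 T_A.
Vertical: T_A sin 44° + T_B sin 27° = 921.2.
Substituting the horizontal relation into the vertical equation gives 1.061 T_A = 921.2, so T_A = 868.1 N.

T_A ≈ 868 N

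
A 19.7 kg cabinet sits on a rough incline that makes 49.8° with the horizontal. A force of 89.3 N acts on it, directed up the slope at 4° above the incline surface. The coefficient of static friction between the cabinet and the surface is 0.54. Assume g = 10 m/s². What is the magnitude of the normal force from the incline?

N ≈ 121 N

Axes along / perpendicular to the incline. W sin 49.8° = 150.5 N down-slope; W cos 49.8° = 127.2 N into the surface.
Perpendicular: N = W cos 49.8° − P sin 4° = 127.2 − 6.229 = 120.9 N.
Along incline: P cos 4° + f = W sin 49.8° (friction acts up-slope) → f = 150.5 − 89.08 = 61.39 N.
|f| = 61.39 N ≤ μN = 65.3 N, so the cabinet is indeed static.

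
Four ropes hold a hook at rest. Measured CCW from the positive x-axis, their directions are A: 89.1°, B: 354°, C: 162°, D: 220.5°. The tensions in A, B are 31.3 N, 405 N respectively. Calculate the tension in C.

T_C ≈ 317 N

Resolve: ΣF_x = 31.3 cos 89.1° + 405 cos 354° + T_C cos 162° + T_D cos 220.5° = 0.
        ΣF_y = 31.3 sin 89.1° + 405 sin 354° + T_C sin 162° + T_D sin 220.5° = 0.
The known terms sum to (403.3, -11.04) N, so -0.9511 T_C − 0.7604 T_D = -403.3 and 0.3090 T_C − 0.6494 T_D = 11.04.
Solving simultaneously: T_C = 317 N, T_D = 133.8 N.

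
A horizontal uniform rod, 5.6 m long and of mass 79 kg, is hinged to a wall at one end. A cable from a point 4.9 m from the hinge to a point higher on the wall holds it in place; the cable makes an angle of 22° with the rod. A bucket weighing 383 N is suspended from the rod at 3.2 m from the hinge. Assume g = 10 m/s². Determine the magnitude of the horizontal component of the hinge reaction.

H_x ≈ 1740 N

Take torques about the hinge: T sin 22° · 4.9 = 79×10×2.8 + 383×3.2 = 3437.6 N·m.
So T = 3437.6 / (0.3746 × 4.9) = 1872.8 N.
ΣF_x = 0: H_x = T cos 22° = 1736.4 N.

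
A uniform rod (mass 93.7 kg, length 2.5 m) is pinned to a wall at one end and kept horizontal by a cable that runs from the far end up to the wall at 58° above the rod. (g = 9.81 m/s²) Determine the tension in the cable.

T ≈ 542 N

Take torques about the hinge: T sin 58° · 2.5 = 93.7×9.81×1.25 = 1149 N·m.
So T = 1149 / (0.8480 × 2.5) = 541.95 N.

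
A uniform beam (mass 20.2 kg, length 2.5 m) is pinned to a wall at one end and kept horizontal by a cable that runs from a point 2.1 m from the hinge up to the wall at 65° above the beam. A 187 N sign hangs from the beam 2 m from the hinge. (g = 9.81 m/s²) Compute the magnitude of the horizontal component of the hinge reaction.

Take torques about the hinge: T sin 65° · 2.1 = 20.2×9.81×1.25 + 187×2 = 621.7 N·m.
So T = 621.7 / (0.9063 × 2.1) = 326.65 N.
ΣF_x = 0: H_x = T cos 65° = 138.05 N.

H_x ≈ 138 N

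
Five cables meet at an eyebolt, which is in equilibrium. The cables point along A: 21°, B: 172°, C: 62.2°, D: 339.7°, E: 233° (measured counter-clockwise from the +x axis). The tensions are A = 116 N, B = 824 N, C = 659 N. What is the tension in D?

Resolve: ΣF_x = 116 cos 21° + 824 cos 172° + 659 cos 62.2° + T_D cos 339.7° + T_E cos 233° = 0.
        ΣF_y = 116 sin 21° + 824 sin 172° + 659 sin 62.2° + T_D sin 339.7° + T_E sin 233° = 0.
The known terms sum to (-400.3, 739.2) N, so 0.9379 T_D − 0.6018 T_E = 400.3 and -0.3469 T_D − 0.7986 T_E = -739.2.
Solving simultaneously: T_D = 798.2 N, T_E = 578.8 N.

T_D ≈ 798 N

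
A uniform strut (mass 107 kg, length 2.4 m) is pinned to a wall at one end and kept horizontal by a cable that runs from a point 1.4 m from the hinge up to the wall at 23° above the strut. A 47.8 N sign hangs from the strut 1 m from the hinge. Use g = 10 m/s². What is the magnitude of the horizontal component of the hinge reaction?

Take torques about the hinge: T sin 23° · 1.4 = 107×10×1.2 + 47.8×1 = 1331.8 N·m.
So T = 1331.8 / (0.3907 × 1.4) = 2434.6 N.
ΣF_x = 0: H_x = T cos 23° = 2241.1 N.

H_x ≈ 2240 N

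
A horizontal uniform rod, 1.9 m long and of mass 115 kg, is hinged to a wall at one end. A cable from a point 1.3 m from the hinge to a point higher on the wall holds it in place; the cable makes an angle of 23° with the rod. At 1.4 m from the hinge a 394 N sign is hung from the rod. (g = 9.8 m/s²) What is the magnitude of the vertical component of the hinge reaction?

|H_y| ≈ 273 N

Take torques about the hinge: T sin 23° · 1.3 = 115×9.8×0.95 + 394×1.4 = 1622.2 N·m.
So T = 1622.2 / (0.3907 × 1.3) = 3193.7 N.
ΣF_y = 0: H_y = (115×9.8 + 394) − T sin 23° = 1521 − 1247.9 = 273.12 N.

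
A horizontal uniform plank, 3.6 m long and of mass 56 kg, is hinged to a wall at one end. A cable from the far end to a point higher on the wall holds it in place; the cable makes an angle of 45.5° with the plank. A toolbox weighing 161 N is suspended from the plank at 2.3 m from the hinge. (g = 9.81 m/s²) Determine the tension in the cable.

T ≈ 529 N

Take torques about the hinge: T sin 45.5° · 3.6 = 56×9.81×1.8 + 161×2.3 = 1359.1 N·m.
So T = 1359.1 / (0.7133 × 3.6) = 529.32 N.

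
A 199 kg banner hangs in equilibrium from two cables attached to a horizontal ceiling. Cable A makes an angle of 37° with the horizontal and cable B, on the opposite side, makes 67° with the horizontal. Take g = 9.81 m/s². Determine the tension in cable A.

T_A ≈ 786 N

Weight W = 199 × 9.81 = 1952 N acts straight down.
Horizontal: T_A cos 37° = T_B cos 67°  →  T_B = 2.044 T_A.
Vertical: T_A sin 37° + T_B sin 67° = 1952.
Substituting the horizontal relation into the vertical equation gives 2.483 T_A = 1952, so T_A = 786.1 N.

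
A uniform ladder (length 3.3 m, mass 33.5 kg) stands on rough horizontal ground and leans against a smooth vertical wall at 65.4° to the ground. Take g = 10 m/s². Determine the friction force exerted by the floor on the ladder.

Torques about the foot: N_wall · 3.3 sin 65.4° = 33.5×10×1.65 cos 65.4° → N_wall = 76.687 N.
ΣF_x = 0: f_floor = N_wall = 76.687 N.

f ≈ 76.7 N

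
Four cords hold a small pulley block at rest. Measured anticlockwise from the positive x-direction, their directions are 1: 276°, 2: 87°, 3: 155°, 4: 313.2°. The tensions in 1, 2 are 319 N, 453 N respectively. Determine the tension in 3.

Resolve: ΣF_x = 319 cos 276° + 453 cos 87° + T_3 cos 155° + T_4 cos 313.2° = 0.
        ΣF_y = 319 sin 276° + 453 sin 87° + T_3 sin 155° + T_4 sin 313.2° = 0.
The known terms sum to (57.05, 135.1) N, so -0.9063 T_3 + 0.6845 T_4 = -57.05 and 0.4226 T_3 − 0.7290 T_4 = -135.1.
Solving simultaneously: T_3 = 361.1 N, T_4 = 394.7 N.

T_3 ≈ 361 N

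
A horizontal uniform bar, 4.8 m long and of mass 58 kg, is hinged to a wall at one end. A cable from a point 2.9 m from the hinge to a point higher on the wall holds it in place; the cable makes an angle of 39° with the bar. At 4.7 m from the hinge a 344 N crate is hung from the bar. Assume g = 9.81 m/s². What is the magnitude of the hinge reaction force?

|H| ≈ 1280 N

Take torques about the hinge: T sin 39° · 2.9 = 58×9.81×2.4 + 344×4.7 = 2982.4 N·m.
So T = 2982.4 / (0.6293 × 2.9) = 1634.1 N.
ΣF_x = 0: H_x = T cos 39° = 1270 N.
ΣF_y = 0: H_y = (58×9.81 + 344) − T sin 39° = 912.98 − 1028.4 = -115.42 N.
|H| = √(H_x² + H_y²) = √((1270)² + (-115.42)²) = 1275.2 N.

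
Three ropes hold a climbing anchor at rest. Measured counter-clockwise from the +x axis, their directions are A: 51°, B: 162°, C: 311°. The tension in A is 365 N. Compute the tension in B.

Resolve: ΣF_x = 365 cos 51° + T_B cos 162° + T_C cos 311° = 0.
        ΣF_y = 365 sin 51° + T_B sin 162° + T_C sin 311° = 0.
The known terms sum to (229.7, 283.7) N, so -0.9511 T_B + 0.6561 T_C = -229.7 and 0.3090 T_B − 0.7547 T_C = -283.7.
Solving simultaneously: T_B = 697.9 N, T_C = 661.6 N.

T_B ≈ 698 N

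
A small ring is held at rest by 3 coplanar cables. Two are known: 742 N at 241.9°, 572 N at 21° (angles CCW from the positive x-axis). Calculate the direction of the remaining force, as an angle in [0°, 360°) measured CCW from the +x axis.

Sum the known components: ΣF_x = 184.5 N, ΣF_y = -449.6 N.
For equilibrium the remaining force must supply (−ΣF_x, −ΣF_y) = (-184.5, 449.6) N.
Magnitude = √((-184.5)² + (449.6)²) = 485.9 N; direction = atan2(449.6, -184.5) = 112.3°.

θ ≈ 112°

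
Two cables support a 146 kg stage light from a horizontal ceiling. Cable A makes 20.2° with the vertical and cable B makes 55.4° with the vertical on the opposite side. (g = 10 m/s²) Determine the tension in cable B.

Angles from the horizontal: cable A is 90° − 20.2° = 69.8°, cable B is 90° − 55.4° = 34.6°.
Weight W = 146 × 10 = 1460 N acts straight down.
Horizontal: T_A cos 69.8° = T_B cos 34.6°  →  T_A = 2.384 T_B.
Vertical: T_A sin 69.8° + T_B sin 34.6° = 1460.
Substituting the horizontal relation into the vertical equation gives 2.805 T_B = 1460, so T_B = 520.5 N.

T_B ≈ 520 N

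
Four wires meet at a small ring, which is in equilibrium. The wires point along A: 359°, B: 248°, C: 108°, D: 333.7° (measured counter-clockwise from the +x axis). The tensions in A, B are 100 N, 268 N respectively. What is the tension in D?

Resolve: ΣF_x = 100 cos 359° + 268 cos 248° + T_C cos 108° + T_D cos 333.7° = 0.
        ΣF_y = 100 sin 359° + 268 sin 248° + T_C sin 108° + T_D sin 333.7° = 0.
The known terms sum to (-0.4098, -250.2) N, so -0.3090 T_C + 0.8965 T_D = 0.4098 and 0.9511 T_C − 0.4431 T_D = 250.2.
Solving simultaneously: T_C = 313.7 N, T_D = 108.6 N.

T_D ≈ 109 N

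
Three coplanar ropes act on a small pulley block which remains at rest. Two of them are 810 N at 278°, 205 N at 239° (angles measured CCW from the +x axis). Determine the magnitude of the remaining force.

F ≈ 978 N

Sum the known components: ΣF_x = 7.147 N, ΣF_y = -977.8 N.
For equilibrium the remaining force must supply (−ΣF_x, −ΣF_y) = (-7.147, 977.8) N.
Magnitude = √((-7.147)² + (977.8)²) = 977.9 N; direction = atan2(977.8, -7.147) = 90.4°.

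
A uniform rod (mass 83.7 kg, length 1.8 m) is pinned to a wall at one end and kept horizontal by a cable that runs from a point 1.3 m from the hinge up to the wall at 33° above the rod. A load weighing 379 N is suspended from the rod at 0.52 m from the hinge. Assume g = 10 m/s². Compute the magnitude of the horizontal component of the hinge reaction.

Take torques about the hinge: T sin 33° · 1.3 = 83.7×10×0.9 + 379×0.52 = 950.38 N·m.
So T = 950.38 / (0.5446 × 1.3) = 1342.3 N.
ΣF_x = 0: H_x = T cos 33° = 1125.7 N.

H_x ≈ 1130 N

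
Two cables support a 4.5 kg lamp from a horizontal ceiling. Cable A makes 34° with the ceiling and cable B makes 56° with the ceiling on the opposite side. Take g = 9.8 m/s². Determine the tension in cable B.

T_B ≈ 36.6 N

Weight W = 4.5 × 9.8 = 44.1 N acts straight down.
Horizontal: T_A cos 34° = T_B cos 56°  →  T_A = 0.6745 T_B.
Vertical: T_A sin 34° + T_B sin 56° = 44.1.
Substituting the horizontal relation into the vertical equation gives 1.206 T_B = 44.1, so T_B = 36.56 N.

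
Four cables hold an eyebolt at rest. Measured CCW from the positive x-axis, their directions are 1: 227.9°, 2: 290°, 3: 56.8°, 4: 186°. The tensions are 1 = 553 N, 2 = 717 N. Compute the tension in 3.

Resolve: ΣF_x = 553 cos 227.9° + 717 cos 290° + T_3 cos 56.8° + T_4 cos 186° = 0.
        ΣF_y = 553 sin 227.9° + 717 sin 290° + T_3 sin 56.8° + T_4 sin 186° = 0.
The known terms sum to (-125.5, -1084) N, so 0.5476 T_3 − 0.9945 T_4 = 125.5 and 0.8368 T_3 − 0.1045 T_4 = 1084.
Solving simultaneously: T_3 = 1374 N, T_4 = 630.5 N.

T_3 ≈ 1370 N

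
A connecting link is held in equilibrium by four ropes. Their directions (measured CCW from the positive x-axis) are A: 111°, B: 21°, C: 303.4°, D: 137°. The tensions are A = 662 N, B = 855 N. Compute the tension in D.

Resolve: ΣF_x = 662 cos 111° + 855 cos 21° + T_C cos 303.4° + T_D cos 137° = 0.
        ΣF_y = 662 sin 111° + 855 sin 21° + T_C sin 303.4° + T_D sin 137° = 0.
The known terms sum to (561, 924.4) N, so 0.5505 T_C − 0.7314 T_D = -561 and -0.8348 T_C + 0.6820 T_D = -924.4.
Solving simultaneously: T_C = 4502 N, T_D = 4156 N.

T_D ≈ 4160 N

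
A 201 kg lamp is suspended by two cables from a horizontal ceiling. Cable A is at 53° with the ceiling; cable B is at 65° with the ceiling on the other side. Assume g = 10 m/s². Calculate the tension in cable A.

Weight W = 201 × 10 = 2010 N acts straight down.
Horizontal: T_A cos 53° = T_B cos 65°  →  T_B = 1.424 T_A.
Vertical: T_A sin 53° + T_B sin 65° = 2010.
Substituting the horizontal relation into the vertical equation gives 2.089 T_A = 2010, so T_A = 962.1 N.

T_A ≈ 962 N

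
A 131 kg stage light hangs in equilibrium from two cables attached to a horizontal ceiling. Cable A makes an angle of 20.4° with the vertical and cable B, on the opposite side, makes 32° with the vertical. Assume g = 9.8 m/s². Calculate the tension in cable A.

Angles from the horizontal: cable A is 90° − 20.4° = 69.6°, cable B is 90° − 32° = 58°.
Weight W = 131 × 9.8 = 1284 N acts straight down.
Horizontal: T_A cos 69.6° = T_B cos 58°  →  T_B = 0.6578 T_A.
Vertical: T_A sin 69.6° + T_B sin 58° = 1284.
Substituting the horizontal relation into the vertical equation gives 1.495 T_A = 1284, so T_A = 858.7 N.

T_A ≈ 859 N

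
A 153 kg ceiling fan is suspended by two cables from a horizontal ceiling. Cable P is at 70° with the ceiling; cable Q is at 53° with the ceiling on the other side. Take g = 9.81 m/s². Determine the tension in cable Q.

T_Q ≈ 612 N

Weight W = 153 × 9.81 = 1501 N acts straight down.
Horizontal: T_P cos 70° = T_Q cos 53°  →  T_P = 1.76 T_Q.
Vertical: T_P sin 70° + T_Q sin 53° = 1501.
Substituting the horizontal relation into the vertical equation gives 2.452 T_Q = 1501, so T_Q = 612.1 N.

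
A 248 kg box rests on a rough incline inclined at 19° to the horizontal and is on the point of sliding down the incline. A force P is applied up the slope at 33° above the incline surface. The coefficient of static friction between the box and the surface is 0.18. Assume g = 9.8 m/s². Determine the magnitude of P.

On the verge of sliding down the incline, friction equals μN and acts up the slope.
Perpendicular: N + P sin 33° = W cos 19° = 2298 N.
Along incline: P cos 33° + μN = W sin 19° with W sin 19° = 791.3 N.
Solving the pair for P and N: P = 509.9 N, N = 2020 N (and f = μN = 363.7 N).

P ≈ 510 N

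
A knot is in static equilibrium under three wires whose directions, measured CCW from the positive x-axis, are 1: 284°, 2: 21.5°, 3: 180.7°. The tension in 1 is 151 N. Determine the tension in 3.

T_3 ≈ 422 N

Resolve: ΣF_x = 151 cos 284° + T_2 cos 21.5° + T_3 cos 180.7° = 0.
        ΣF_y = 151 sin 284° + T_2 sin 21.5° + T_3 sin 180.7° = 0.
The known terms sum to (36.53, -146.5) N, so 0.9304 T_2 − 0.9999 T_3 = -36.53 and 0.3665 T_2 − 0.0122 T_3 = 146.5.
Solving simultaneously: T_2 = 413.8 N, T_3 = 421.6 N.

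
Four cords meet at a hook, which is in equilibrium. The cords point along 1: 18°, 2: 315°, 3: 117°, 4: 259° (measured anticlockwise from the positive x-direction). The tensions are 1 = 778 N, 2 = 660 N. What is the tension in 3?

T_3 ≈ 1990 N

Resolve: ΣF_x = 778 cos 18° + 660 cos 315° + T_3 cos 117° + T_4 cos 259° = 0.
        ΣF_y = 778 sin 18° + 660 sin 315° + T_3 sin 117° + T_4 sin 259° = 0.
The known terms sum to (1207, -226.3) N, so -0.4540 T_3 − 0.1908 T_4 = -1207 and 0.8910 T_3 − 0.9816 T_4 = 226.3.
Solving simultaneously: T_3 = 1994 N, T_4 = 1579 N.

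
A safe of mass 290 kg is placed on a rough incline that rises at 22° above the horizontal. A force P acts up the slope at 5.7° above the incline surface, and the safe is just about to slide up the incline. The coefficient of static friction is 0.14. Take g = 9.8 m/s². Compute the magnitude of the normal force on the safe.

N ≈ 2490 N

On the verge of sliding up the incline, friction equals μN and acts down the slope.
Perpendicular: N + P sin 5.7° = W cos 22° = 2635 N.
Along incline: P cos 5.7° = W sin 22° + μN  with W sin 22° = 1065 N.
Solving the pair for P and N: P = 1421 N, N = 2494 N (and f = μN = 349.2 N).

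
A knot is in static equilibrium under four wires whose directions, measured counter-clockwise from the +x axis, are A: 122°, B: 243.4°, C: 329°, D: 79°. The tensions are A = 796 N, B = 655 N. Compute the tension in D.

T_D ≈ 310 N

Resolve: ΣF_x = 796 cos 122° + 655 cos 243.4° + T_C cos 329° + T_D cos 79° = 0.
        ΣF_y = 796 sin 122° + 655 sin 243.4° + T_C sin 329° + T_D sin 79° = 0.
The known terms sum to (-715.1, 89.38) N, so 0.8572 T_C + 0.1908 T_D = 715.1 and -0.5150 T_C + 0.9816 T_D = -89.38.
Solving simultaneously: T_C = 765.2 N, T_D = 310.4 N.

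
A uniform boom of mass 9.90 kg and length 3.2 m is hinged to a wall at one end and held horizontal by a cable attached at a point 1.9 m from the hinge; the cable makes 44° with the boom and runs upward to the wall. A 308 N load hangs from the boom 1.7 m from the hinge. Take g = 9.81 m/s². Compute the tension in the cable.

T ≈ 514 N

Take torques about the hinge: T sin 44° · 1.9 = 9.90×9.81×1.6 + 308×1.7 = 678.99 N·m.
So T = 678.99 / (0.6947 × 1.9) = 514.44 N.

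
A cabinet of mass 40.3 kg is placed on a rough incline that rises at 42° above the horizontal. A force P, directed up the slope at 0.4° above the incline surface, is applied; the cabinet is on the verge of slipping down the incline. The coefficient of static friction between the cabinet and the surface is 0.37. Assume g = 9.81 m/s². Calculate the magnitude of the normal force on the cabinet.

N ≈ 293 N

On the verge of sliding down the incline, friction equals μN and acts up the slope.
Perpendicular: N + P sin 0.4° = W cos 42° = 293.8 N.
Along incline: P cos 0.4° + μN = W sin 42° with W sin 42° = 264.5 N.
Solving the pair for P and N: P = 156.2 N, N = 292.7 N (and f = μN = 108.3 N).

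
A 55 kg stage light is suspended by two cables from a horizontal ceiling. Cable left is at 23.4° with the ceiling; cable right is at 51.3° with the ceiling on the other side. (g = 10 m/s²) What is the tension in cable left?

Weight W = 55 × 10 = 550 N acts straight down.
Horizontal: T_left cos 23.4° = T_right cos 51.3°  →  T_right = 1.468 T_left.
Vertical: T_left sin 23.4° + T_right sin 51.3° = 550.
Substituting the horizontal relation into the vertical equation gives 1.543 T_left = 550, so T_left = 356.5 N.

T_left ≈ 357 N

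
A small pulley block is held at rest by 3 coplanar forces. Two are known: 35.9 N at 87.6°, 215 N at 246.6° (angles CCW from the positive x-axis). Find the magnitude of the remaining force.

Sum the known components: ΣF_x = -83.88 N, ΣF_y = -161.4 N.
For equilibrium the remaining force must supply (−ΣF_x, −ΣF_y) = (83.88, 161.4) N.
Magnitude = √((83.88)² + (161.4)²) = 181.9 N; direction = atan2(161.4, 83.88) = 62.5°.

F ≈ 182 N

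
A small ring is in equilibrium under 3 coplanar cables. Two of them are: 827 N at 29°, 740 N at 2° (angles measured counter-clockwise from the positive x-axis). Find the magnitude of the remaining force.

F ≈ 1520 N

Sum the known components: ΣF_x = 1463 N, ΣF_y = 426.8 N.
For equilibrium the remaining force must supply (−ΣF_x, −ΣF_y) = (-1463, -426.8) N.
Magnitude = √((-1463)² + (-426.8)²) = 1524 N; direction = atan2(-426.8, -1463) = 196.3°.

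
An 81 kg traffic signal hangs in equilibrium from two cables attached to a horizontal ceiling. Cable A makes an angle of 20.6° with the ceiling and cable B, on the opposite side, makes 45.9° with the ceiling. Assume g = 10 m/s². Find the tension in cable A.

T_A ≈ 615 N

Weight W = 81 × 10 = 810 N acts straight down.
Horizontal: T_A cos 20.6° = T_B cos 45.9°  →  T_B = 1.345 T_A.
Vertical: T_A sin 20.6° + T_B sin 45.9° = 810.
Substituting the horizontal relation into the vertical equation gives 1.318 T_A = 810, so T_A = 614.7 N.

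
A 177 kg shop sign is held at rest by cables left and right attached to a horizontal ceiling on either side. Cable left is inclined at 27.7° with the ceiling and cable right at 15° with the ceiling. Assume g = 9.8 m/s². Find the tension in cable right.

T_right ≈ 2260 N

Weight W = 177 × 9.8 = 1735 N acts straight down.
Horizontal: T_left cos 27.7° = T_right cos 15°  →  T_left = 1.091 T_right.
Vertical: T_left sin 27.7° + T_right sin 15° = 1735.
Substituting the horizontal relation into the vertical equation gives 0.7659 T_right = 1735, so T_right = 2265 N.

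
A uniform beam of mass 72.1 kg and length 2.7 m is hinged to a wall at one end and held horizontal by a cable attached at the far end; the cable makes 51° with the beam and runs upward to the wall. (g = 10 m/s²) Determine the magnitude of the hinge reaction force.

|H| ≈ 464 N

Take torques about the hinge: T sin 51° · 2.7 = 72.1×10×1.35 = 973.35 N·m.
So T = 973.35 / (0.7771 × 2.7) = 463.88 N.
ΣF_x = 0: H_x = T cos 51° = 291.93 N.
ΣF_y = 0: H_y = (72.1×10) − T sin 51° = 721 − 360.5 = 360.5 N.
|H| = √(H_x² + H_y²) = √((291.93)² + (360.5)²) = 463.88 N.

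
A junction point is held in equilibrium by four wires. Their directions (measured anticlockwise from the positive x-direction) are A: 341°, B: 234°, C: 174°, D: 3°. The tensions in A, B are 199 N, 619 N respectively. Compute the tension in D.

T_D ≈ 3710 N

Resolve: ΣF_x = 199 cos 341° + 619 cos 234° + T_C cos 174° + T_D cos 3° = 0.
        ΣF_y = 199 sin 341° + 619 sin 234° + T_C sin 174° + T_D sin 3° = 0.
The known terms sum to (-175.7, -565.6) N, so -0.9945 T_C + 0.9986 T_D = 175.7 and 0.1045 T_C + 0.0523 T_D = 565.6.
Solving simultaneously: T_C = 3552 N, T_D = 3713 N.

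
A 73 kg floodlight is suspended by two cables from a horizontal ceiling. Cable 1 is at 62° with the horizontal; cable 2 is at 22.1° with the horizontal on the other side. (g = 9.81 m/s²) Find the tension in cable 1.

Weight W = 73 × 9.81 = 716.1 N acts straight down.
Horizontal: T_1 cos 62° = T_2 cos 22.1°  →  T_2 = 0.5067 T_1.
Vertical: T_1 sin 62° + T_2 sin 22.1° = 716.1.
Substituting the horizontal relation into the vertical equation gives 1.074 T_1 = 716.1, so T_1 = 667 N.

T_1 ≈ 667 N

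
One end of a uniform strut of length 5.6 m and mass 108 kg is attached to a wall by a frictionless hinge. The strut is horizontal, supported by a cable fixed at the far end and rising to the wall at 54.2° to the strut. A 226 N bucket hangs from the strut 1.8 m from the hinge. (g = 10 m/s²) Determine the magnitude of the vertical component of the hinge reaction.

|H_y| ≈ 693 N

Take torques about the hinge: T sin 54.2° · 5.6 = 108×10×2.8 + 226×1.8 = 3430.8 N·m.
So T = 3430.8 / (0.8111 × 5.6) = 755.36 N.
ΣF_y = 0: H_y = (108×10 + 226) − T sin 54.2° = 1306 − 612.64 = 693.36 N.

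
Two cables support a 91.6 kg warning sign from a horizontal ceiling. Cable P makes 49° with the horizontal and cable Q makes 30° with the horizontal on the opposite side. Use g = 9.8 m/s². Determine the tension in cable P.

Weight W = 91.6 × 9.8 = 897.7 N acts straight down.
Horizontal: T_P cos 49° = T_Q cos 30°  →  T_Q = 0.7576 T_P.
Vertical: T_P sin 49° + T_Q sin 30° = 897.7.
Substituting the horizontal relation into the vertical equation gives 1.133 T_P = 897.7, so T_P = 792 N.

T_P ≈ 792 N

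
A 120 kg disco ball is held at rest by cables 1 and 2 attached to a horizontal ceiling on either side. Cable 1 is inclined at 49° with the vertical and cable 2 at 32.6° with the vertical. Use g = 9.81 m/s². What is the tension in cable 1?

Angles from the horizontal: cable 1 is 90° − 49° = 41°, cable 2 is 90° − 32.6° = 57.4°.
Weight W = 120 × 9.81 = 1177 N acts straight down.
Horizontal: T_1 cos 41° = T_2 cos 57.4°  →  T_2 = 1.401 T_1.
Vertical: T_1 sin 41° + T_2 sin 57.4° = 1177.
Substituting the horizontal relation into the vertical equation gives 1.836 T_1 = 1177, so T_1 = 641.1 N.

T_1 ≈ 641 N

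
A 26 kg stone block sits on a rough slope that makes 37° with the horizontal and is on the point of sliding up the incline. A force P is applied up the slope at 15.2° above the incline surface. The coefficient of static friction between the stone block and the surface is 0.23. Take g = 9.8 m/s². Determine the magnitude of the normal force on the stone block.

On the verge of sliding up the incline, friction equals μN and acts down the slope.
Perpendicular: N + P sin 15.2° = W cos 37° = 203.5 N.
Along incline: P cos 15.2° = W sin 37° + μN  with W sin 37° = 153.3 N.
Solving the pair for P and N: P = 195.2 N, N = 152.3 N (and f = μN = 35.03 N).

N ≈ 152 N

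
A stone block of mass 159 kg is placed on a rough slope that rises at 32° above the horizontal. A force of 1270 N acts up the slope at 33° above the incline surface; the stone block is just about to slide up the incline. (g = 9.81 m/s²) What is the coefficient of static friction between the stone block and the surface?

On the verge of sliding up the incline, friction is at its maximum μN and acts down the slope.
Perpendicular to incline: N = W cos 32° − P sin 33° = 1323 − 691.7 = 631.1 N.
Along incline: P cos 33° − μN = W sin 32° → μ = −(W sin 32° − P cos 33°) / N = 0.378.

μ ≈ 0.378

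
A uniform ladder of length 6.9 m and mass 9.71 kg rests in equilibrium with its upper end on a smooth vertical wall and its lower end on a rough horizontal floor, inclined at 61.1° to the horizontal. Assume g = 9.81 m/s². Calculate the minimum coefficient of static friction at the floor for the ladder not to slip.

μ_min ≈ 0.276

ΣF_y = 0: N_floor = 9.71×9.81 = 95.255 N.
Torques about the foot: N_wall · 6.9 sin 61.1° = 9.71×9.81×3.45 cos 61.1° → N_wall = 26.292 N.
ΣF_x = 0: f_floor = N_wall = 26.292 N.
μ_min = f_floor / N_floor = 26.292 / 95.255 = 0.276.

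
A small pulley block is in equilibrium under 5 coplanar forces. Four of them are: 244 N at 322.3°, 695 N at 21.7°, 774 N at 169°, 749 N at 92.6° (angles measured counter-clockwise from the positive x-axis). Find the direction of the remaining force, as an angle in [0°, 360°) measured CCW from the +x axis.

Sum the known components: ΣF_x = 45.05 N, ΣF_y = 1004 N.
For equilibrium the remaining force must supply (−ΣF_x, −ΣF_y) = (-45.05, -1004) N.
Magnitude = √((-45.05)² + (-1004)²) = 1005 N; direction = atan2(-1004, -45.05) = 267.4°.

θ ≈ 267°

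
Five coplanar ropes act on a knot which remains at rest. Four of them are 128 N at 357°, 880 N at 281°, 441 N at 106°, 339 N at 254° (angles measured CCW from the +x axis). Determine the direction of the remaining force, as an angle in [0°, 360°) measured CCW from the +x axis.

Sum the known components: ΣF_x = 80.74 N, ΣF_y = -772.5 N.
For equilibrium the remaining force must supply (−ΣF_x, −ΣF_y) = (-80.74, 772.5) N.
Magnitude = √((-80.74)² + (772.5)²) = 776.7 N; direction = atan2(772.5, -80.74) = 96.0°.

θ ≈ 96°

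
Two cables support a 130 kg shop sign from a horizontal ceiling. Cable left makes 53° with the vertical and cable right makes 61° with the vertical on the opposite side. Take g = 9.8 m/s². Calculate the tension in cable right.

Angles from the horizontal: cable left is 90° − 53° = 37°, cable right is 90° − 61° = 29°.
Weight W = 130 × 9.8 = 1274 N acts straight down.
Horizontal: T_left cos 37° = T_right cos 29°  →  T_left = 1.095 T_right.
Vertical: T_left sin 37° + T_right sin 29° = 1274.
Substituting the horizontal relation into the vertical equation gives 1.144 T_right = 1274, so T_right = 1114 N.

T_right ≈ 1110 N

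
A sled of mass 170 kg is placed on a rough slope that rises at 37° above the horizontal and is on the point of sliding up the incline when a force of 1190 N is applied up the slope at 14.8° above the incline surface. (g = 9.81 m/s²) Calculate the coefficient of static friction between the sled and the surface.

μ ≈ 0.143

On the verge of sliding up the incline, friction is at its maximum μN and acts down the slope.
Perpendicular to incline: N = W cos 37° − P sin 14.8° = 1332 − 304 = 1028 N.
Along incline: P cos 14.8° − μN = W sin 37° → μ = −(W sin 37° − P cos 14.8°) / N = 0.1429.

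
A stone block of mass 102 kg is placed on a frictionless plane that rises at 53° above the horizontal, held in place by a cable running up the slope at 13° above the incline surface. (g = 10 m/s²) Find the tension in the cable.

T ≈ 836 N

Take axes along and perpendicular to the incline. Weight components: W sin 53° = 814.6 N down-slope, W cos 53° = 613.9 N into the surface.
Along incline: T cos 13° = W sin 53° → T = 836 N.
Perpendicular: N = W cos 53° − T sin 13° = 425.8 N.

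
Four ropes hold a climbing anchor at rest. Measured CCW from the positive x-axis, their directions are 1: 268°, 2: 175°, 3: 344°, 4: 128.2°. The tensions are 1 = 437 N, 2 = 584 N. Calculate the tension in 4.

T_4 ≈ 915 N

Resolve: ΣF_x = 437 cos 268° + 584 cos 175° + T_3 cos 344° + T_4 cos 128.2° = 0.
        ΣF_y = 437 sin 268° + 584 sin 175° + T_3 sin 344° + T_4 sin 128.2° = 0.
The known terms sum to (-597, -385.8) N, so 0.9613 T_3 − 0.6184 T_4 = 597 and -0.2756 T_3 + 0.7859 T_4 = 385.8.
Solving simultaneously: T_3 = 1210 N, T_4 = 915.4 N.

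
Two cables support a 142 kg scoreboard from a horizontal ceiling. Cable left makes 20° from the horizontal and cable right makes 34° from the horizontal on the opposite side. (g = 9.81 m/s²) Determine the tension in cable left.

T_left ≈ 1430 N

Weight W = 142 × 9.81 = 1393 N acts straight down.
Horizontal: T_left cos 20° = T_right cos 34°  →  T_right = 1.133 T_left.
Vertical: T_left sin 20° + T_right sin 34° = 1393.
Substituting the horizontal relation into the vertical equation gives 0.9759 T_left = 1393, so T_left = 1427 N.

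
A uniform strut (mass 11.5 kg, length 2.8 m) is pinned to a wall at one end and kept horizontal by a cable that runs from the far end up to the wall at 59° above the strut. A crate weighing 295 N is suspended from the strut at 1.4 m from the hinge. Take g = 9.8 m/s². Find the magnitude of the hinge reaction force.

|H| ≈ 238 N

Take torques about the hinge: T sin 59° · 2.8 = 11.5×9.8×1.4 + 295×1.4 = 570.78 N·m.
So T = 570.78 / (0.8572 × 2.8) = 237.82 N.
ΣF_x = 0: H_x = T cos 59° = 122.49 N.
ΣF_y = 0: H_y = (11.5×9.8 + 295) − T sin 59° = 407.7 − 203.85 = 203.85 N.
|H| = √(H_x² + H_y²) = √((122.49)² + (203.85)²) = 237.82 N.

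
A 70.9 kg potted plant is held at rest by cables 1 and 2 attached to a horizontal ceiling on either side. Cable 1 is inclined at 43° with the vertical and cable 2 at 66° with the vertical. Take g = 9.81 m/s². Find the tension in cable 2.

Angles from the horizontal: cable 1 is 90° − 43° = 47°, cable 2 is 90° − 66° = 24°.
Weight W = 70.9 × 9.81 = 695.5 N acts straight down.
Horizontal: T_1 cos 47° = T_2 cos 24°  →  T_1 = 1.34 T_2.
Vertical: T_1 sin 47° + T_2 sin 24° = 695.5.
Substituting the horizontal relation into the vertical equation gives 1.386 T_2 = 695.5, so T_2 = 501.7 N.

T_2 ≈ 502 N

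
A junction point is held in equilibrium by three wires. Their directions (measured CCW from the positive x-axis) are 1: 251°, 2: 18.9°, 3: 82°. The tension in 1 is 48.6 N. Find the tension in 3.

T_3 ≈ 43 N

Resolve: ΣF_x = 48.6 cos 251° + T_2 cos 18.9° + T_3 cos 82° = 0.
        ΣF_y = 48.6 sin 251° + T_2 sin 18.9° + T_3 sin 82° = 0.
The known terms sum to (-15.82, -45.95) N, so 0.9461 T_2 + 0.1392 T_3 = 15.82 and 0.3239 T_2 + 0.9903 T_3 = 45.95.
Solving simultaneously: T_2 = 10.40 N, T_3 = 43 N.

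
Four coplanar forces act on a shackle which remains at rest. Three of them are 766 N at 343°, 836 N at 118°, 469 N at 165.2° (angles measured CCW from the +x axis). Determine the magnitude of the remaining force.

F ≈ 644 N

Sum the known components: ΣF_x = -113.4 N, ΣF_y = 634 N.
For equilibrium the remaining force must supply (−ΣF_x, −ΣF_y) = (113.4, -634) N.
Magnitude = √((113.4)² + (-634)²) = 644.1 N; direction = atan2(-634, 113.4) = 280.1°.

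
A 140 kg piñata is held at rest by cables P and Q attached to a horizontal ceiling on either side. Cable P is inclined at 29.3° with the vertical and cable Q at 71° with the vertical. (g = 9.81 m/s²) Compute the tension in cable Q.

T_Q ≈ 683 N

Angles from the horizontal: cable P is 90° − 29.3° = 60.7°, cable Q is 90° − 71° = 19°.
Weight W = 140 × 9.81 = 1373 N acts straight down.
Horizontal: T_P cos 60.7° = T_Q cos 19°  →  T_P = 1.932 T_Q.
Vertical: T_P sin 60.7° + T_Q sin 19° = 1373.
Substituting the horizontal relation into the vertical equation gives 2.01 T_Q = 1373, so T_Q = 683.1 N.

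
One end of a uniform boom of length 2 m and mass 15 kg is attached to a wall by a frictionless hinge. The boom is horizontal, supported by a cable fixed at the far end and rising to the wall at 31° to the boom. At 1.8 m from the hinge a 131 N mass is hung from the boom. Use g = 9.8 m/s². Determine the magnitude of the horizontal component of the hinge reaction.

H_x ≈ 319 N

Take torques about the hinge: T sin 31° · 2 = 15×9.8×1 + 131×1.8 = 382.8 N·m.
So T = 382.8 / (0.5150 × 2) = 371.62 N.
ΣF_x = 0: H_x = T cos 31° = 318.54 N.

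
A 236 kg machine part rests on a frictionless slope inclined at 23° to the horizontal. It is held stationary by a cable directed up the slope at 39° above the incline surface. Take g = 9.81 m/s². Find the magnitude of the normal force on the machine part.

N ≈ 1400 N

Take axes along and perpendicular to the incline. Weight components: W sin 23° = 904.6 N down-slope, W cos 23° = 2131 N into the surface.
Along incline: T cos 39° = W sin 23° → T = 1164 N.
Perpendicular: N = W cos 23° − T sin 39° = 1399 N.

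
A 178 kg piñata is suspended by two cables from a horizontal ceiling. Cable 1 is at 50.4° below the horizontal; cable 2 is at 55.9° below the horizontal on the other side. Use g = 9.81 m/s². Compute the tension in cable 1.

T_1 ≈ 1020 N

Weight W = 178 × 9.81 = 1746 N acts straight down.
Horizontal: T_1 cos 50.4° = T_2 cos 55.9°  →  T_2 = 1.137 T_1.
Vertical: T_1 sin 50.4° + T_2 sin 55.9° = 1746.
Substituting the horizontal relation into the vertical equation gives 1.712 T_1 = 1746, so T_1 = 1020 N.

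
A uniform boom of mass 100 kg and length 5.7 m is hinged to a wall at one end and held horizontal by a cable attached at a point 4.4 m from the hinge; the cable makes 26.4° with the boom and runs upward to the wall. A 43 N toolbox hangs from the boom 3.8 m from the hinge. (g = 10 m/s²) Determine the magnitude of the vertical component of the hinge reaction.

|H_y| ≈ 358 N

Take torques about the hinge: T sin 26.4° · 4.4 = 100×10×2.85 + 43×3.8 = 3013.4 N·m.
So T = 3013.4 / (0.4446 × 4.4) = 1540.3 N.
ΣF_y = 0: H_y = (100×10 + 43) − T sin 26.4° = 1043 − 684.86 = 358.14 N.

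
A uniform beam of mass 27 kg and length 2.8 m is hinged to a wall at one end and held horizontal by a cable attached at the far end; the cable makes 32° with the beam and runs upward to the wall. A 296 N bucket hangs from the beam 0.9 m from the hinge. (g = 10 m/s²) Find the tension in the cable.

Take torques about the hinge: T sin 32° · 2.8 = 27×10×1.4 + 296×0.9 = 644.4 N·m.
So T = 644.4 / (0.5299 × 2.8) = 434.3 N.

T ≈ 434 N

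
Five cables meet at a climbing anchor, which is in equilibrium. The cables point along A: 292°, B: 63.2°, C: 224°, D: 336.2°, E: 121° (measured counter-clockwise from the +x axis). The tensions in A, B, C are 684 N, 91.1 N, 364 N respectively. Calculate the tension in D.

T_D ≈ 667 N

Resolve: ΣF_x = 684 cos 292° + 91.1 cos 63.2° + 364 cos 224° + T_D cos 336.2° + T_E cos 121° = 0.
        ΣF_y = 684 sin 292° + 91.1 sin 63.2° + 364 sin 224° + T_D sin 336.2° + T_E sin 121° = 0.
The known terms sum to (35.47, -805.7) N, so 0.9150 T_D − 0.5150 T_E = -35.47 and -0.4035 T_D + 0.8572 T_E = 805.7.
Solving simultaneously: T_D = 667.2 N, T_E = 1254 N.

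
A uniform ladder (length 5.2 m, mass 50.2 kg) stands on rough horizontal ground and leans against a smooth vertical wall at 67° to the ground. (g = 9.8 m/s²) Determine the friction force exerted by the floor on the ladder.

f ≈ 104 N

Torques about the foot: N_wall · 5.2 sin 67° = 50.2×9.8×2.6 cos 67° → N_wall = 104.41 N.
ΣF_x = 0: f_floor = N_wall = 104.41 N.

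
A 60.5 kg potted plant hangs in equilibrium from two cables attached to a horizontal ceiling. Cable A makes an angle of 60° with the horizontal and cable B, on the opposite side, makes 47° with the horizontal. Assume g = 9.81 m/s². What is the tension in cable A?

T_A ≈ 423 N

Weight W = 60.5 × 9.81 = 593.5 N acts straight down.
Horizontal: T_A cos 60° = T_B cos 47°  →  T_B = 0.7331 T_A.
Vertical: T_A sin 60° + T_B sin 47° = 593.5.
Substituting the horizontal relation into the vertical equation gives 1.402 T_A = 593.5, so T_A = 423.3 N.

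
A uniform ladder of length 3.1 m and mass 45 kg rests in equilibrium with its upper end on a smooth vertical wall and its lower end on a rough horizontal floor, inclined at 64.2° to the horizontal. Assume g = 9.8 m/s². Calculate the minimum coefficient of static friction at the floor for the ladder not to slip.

ΣF_y = 0: N_floor = 45×9.8 = 441 N.
Torques about the foot: N_wall · 3.1 sin 64.2° = 45×9.8×1.55 cos 64.2° → N_wall = 106.59 N.
ΣF_x = 0: f_floor = N_wall = 106.59 N.
μ_min = f_floor / N_floor = 106.59 / 441 = 0.2417.

μ_min ≈ 0.242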